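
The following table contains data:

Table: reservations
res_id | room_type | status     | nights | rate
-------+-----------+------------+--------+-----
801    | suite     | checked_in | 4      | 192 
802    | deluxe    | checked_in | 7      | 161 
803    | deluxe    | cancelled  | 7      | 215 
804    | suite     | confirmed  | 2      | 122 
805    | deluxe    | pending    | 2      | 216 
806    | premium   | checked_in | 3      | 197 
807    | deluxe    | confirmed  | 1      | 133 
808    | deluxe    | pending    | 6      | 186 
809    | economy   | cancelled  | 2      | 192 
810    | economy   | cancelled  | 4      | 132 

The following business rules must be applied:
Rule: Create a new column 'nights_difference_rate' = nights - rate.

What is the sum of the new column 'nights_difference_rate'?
-1708

Step 1: For each record, compute nights - rate
Example calculations:
  4 - 192 = -188
  7 - 161 = -154
  7 - 215 = -208
  ...
Step 2: Sum all derived values
Step 3: Total = -1708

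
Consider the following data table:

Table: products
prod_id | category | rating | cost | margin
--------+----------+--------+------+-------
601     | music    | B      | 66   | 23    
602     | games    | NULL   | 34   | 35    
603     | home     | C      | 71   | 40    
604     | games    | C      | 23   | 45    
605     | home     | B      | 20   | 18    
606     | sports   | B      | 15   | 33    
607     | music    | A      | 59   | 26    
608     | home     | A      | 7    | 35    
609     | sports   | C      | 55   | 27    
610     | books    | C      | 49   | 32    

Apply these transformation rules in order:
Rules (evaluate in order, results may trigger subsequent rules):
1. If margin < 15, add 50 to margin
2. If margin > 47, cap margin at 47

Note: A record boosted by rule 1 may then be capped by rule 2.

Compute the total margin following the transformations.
314

Step 1: Apply rule 1 to records with margin < 15
  - 0 records get bonus of 50
  - Of these, 0 records then exceed 47 and get capped
Step 2: Apply rule 2 to records with margin > 47
  - 0 records (original) are capped
Step 3: Calculate final sum = 314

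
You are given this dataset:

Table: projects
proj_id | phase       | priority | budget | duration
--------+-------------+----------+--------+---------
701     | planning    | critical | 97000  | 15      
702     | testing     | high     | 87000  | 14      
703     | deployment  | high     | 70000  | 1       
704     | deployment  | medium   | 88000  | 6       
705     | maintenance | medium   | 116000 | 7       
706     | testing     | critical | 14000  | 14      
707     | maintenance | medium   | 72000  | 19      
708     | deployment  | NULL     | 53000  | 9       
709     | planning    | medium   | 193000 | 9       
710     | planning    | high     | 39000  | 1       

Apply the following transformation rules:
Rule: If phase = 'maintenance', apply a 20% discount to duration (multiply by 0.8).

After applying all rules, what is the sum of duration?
89.8

Step 1: Records with phase = 'maintenance' have total duration = 26
Step 2: Apply multiplier: 26 × 0.8 = 20.8
Step 3: Other records total: 69
Step 4: Final sum = 20.8 + 69 = 89.8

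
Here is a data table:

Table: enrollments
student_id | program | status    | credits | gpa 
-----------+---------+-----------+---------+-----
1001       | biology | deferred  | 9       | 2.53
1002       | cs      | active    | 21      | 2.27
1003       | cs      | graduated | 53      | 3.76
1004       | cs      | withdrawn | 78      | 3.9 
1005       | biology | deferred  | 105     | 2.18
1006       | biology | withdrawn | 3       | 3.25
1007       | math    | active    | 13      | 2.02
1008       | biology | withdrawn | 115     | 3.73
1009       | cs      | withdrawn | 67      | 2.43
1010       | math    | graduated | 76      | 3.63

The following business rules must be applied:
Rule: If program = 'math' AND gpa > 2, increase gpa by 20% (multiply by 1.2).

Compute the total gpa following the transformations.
30.83

Step 1: Find records where program = 'math' AND gpa > 2
Step 2: 2 records match, summing to 5.65
Step 3: After multiplier: 5.65 × 1.2 = 6.78
Step 4: Unaffected records sum: 24.05
Step 5: Final sum = 6.78 + 24.05 = 30.83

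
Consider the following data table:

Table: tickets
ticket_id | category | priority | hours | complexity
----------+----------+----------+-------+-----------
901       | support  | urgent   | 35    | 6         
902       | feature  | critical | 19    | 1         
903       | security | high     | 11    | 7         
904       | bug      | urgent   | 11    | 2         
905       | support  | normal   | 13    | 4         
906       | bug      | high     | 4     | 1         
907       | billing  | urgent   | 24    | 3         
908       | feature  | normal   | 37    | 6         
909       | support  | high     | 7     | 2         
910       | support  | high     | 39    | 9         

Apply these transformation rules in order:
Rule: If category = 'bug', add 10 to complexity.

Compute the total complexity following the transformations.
61

Step 1: Count records where category = 'bug': 2
Step 2: Total bonus added: 2 × 10 = 20
Step 3: Original sum of complexity: 41
Step 4: Final sum = 41 + 20 = 61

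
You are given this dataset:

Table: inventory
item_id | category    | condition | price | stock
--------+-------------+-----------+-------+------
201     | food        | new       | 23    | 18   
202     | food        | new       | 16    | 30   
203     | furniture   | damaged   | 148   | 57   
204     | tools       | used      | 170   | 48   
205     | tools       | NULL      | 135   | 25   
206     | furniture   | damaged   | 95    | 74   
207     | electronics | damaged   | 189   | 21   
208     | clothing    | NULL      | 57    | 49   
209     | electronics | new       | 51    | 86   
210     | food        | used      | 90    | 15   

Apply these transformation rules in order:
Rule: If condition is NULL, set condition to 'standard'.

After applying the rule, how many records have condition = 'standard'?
2

Step 1: Count records where condition IS NULL
Step 2: Found 2 records with NULL condition
Step 3: These records will have condition set to 'standard'
Step 4: Records already having condition = 'standard': 0
Step 5: Answer: 2 + 0 = 2 records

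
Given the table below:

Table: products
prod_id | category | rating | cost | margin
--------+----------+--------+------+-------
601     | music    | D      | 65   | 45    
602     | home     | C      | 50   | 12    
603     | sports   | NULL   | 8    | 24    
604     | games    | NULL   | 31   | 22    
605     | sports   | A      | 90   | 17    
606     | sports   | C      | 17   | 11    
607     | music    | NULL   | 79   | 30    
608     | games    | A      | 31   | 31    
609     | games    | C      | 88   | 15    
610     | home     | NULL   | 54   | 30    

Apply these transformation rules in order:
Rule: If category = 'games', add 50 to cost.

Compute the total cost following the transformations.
663

Step 1: Count records where category = 'games': 3
Step 2: Total bonus added: 3 × 50 = 150
Step 3: Original sum of cost: 513
Step 4: Final sum = 513 + 150 = 663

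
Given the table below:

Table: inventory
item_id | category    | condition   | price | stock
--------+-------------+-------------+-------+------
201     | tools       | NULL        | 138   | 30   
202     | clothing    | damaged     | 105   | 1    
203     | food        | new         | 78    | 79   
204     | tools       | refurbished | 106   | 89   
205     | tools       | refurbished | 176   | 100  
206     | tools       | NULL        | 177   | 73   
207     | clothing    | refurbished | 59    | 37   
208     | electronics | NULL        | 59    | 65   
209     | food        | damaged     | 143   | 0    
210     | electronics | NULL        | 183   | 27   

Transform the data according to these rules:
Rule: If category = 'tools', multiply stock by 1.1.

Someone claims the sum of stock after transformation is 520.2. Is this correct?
No, the correct result is 530.2.

Step 1: Calculate the correct sum after transformation
Step 2: Apply multiplier 1.1 to records where category = 'tools'
Step 3: Correct result = 530.2
Step 4: Claimed result = 520.2
Step 5: 530.2 ≠ 520.2
Conclusion: The claimed result is incorrect. The correct answer is 530.2.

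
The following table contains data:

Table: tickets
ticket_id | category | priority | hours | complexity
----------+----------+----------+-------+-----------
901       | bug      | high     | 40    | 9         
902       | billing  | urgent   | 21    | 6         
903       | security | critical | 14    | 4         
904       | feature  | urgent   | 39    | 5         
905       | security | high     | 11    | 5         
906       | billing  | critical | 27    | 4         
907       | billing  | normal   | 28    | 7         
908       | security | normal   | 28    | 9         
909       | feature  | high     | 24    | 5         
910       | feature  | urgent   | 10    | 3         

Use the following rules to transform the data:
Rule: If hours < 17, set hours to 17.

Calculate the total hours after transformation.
258

Step 1: 3 records have hours < 17
Step 2: These records originally summed to 35
Step 3: After setting to minimum: 3 × 17 = 51
Step 4: Unaffected records sum: 207
Step 5: Final sum = 51 + 207 = 258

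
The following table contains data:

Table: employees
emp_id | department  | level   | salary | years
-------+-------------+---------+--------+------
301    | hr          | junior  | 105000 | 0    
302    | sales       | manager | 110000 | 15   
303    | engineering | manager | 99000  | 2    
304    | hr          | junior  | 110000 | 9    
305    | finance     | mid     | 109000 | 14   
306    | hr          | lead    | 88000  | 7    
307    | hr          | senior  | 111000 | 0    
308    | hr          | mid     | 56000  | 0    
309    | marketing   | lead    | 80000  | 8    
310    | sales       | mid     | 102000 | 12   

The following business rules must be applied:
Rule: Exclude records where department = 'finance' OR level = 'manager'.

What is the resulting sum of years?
36

Step 1: Find records where department = 'finance' OR level = 'manager'
Step 2: 3 records match, summing to 31
Step 3: Original sum: 67
Step 4: Remaining sum = 67 - 31 = 36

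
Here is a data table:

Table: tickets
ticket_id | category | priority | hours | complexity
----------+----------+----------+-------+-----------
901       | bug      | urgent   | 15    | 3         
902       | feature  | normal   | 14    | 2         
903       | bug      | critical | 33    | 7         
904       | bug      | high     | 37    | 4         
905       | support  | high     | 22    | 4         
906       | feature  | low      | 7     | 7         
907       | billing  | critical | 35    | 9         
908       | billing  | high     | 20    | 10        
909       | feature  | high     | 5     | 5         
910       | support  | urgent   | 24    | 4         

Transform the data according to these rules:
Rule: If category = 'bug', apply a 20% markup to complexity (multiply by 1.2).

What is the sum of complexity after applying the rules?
57.8

Step 1: Records with category = 'bug' have total complexity = 14
Step 2: Apply multiplier: 14 × 1.2 = 16.8
Step 3: Other records total: 41
Step 4: Final sum = 16.8 + 41 = 57.8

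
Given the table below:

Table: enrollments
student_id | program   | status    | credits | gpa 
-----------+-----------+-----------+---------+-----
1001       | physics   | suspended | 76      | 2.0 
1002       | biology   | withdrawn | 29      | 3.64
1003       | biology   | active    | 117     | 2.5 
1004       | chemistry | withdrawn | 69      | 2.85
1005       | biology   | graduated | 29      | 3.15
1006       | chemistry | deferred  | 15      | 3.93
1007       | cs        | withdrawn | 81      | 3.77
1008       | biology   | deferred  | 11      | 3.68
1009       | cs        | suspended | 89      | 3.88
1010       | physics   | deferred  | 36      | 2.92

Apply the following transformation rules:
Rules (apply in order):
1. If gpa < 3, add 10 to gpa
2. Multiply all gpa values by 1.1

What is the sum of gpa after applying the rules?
79.55

Step 1: Apply Rule 1 - Add 10 to records with gpa < 3
  - 4 records affected: 10.27 + (4 × 10) = 50.27
  - Unaffected records: 22.05
  - Sum after Rule 1: 72.32
Step 2: Apply Rule 2 - Multiply all by 1.1
  - 72.32 × 1.1 = 79.55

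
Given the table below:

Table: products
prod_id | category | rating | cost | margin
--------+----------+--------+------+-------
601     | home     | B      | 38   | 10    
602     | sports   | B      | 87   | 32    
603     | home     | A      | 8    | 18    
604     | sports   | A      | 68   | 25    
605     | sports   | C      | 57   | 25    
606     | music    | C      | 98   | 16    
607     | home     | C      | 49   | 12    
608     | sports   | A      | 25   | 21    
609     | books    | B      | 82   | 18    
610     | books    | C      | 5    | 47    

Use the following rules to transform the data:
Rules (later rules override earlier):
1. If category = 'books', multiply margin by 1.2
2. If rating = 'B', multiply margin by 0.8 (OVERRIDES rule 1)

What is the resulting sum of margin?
221.4

Step 1: Rule 2 takes priority for records with rating = 'B'
  - 3 records: 60 × 0.8 = 48.0
Step 2: Rule 1 applies to remaining records with category = 'books'
  - 1 records: 47 × 1.2 = 56.4
Step 3: Other records unchanged: 117
Step 4: Final sum = 48.0 + 56.4 + 117 = 221.4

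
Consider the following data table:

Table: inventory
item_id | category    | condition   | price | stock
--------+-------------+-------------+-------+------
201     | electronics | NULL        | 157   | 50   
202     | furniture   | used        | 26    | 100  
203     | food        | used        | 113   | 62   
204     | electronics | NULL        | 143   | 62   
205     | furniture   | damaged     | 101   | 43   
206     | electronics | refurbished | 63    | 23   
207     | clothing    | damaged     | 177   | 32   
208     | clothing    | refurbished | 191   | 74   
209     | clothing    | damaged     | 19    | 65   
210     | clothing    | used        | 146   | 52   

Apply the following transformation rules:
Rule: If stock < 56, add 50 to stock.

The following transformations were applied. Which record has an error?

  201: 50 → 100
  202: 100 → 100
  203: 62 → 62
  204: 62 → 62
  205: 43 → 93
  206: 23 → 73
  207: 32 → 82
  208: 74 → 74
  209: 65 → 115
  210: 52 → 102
Record 209 has an error. The correct transformed value should be 65, not 115.

Step 1: Check each record against the rule
Step 2: Record 209 has stock = 65
Step 3: Since 65 >= 56, the bonus should not have been applied
Step 4: Correct value = 65, but claimed value = 115
Conclusion: Record 209 has the error.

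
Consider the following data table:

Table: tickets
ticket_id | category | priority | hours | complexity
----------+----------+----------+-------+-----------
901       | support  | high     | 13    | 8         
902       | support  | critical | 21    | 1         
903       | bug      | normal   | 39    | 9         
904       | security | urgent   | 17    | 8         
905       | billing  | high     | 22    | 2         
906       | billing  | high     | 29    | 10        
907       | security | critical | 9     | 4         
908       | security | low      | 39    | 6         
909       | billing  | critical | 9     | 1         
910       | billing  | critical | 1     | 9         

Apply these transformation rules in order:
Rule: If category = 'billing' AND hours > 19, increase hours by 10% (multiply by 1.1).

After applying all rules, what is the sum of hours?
204.1

Step 1: Find records where category = 'billing' AND hours > 19
Step 2: 2 records match, summing to 51
Step 3: After multiplier: 51 × 1.1 = 56.1
Step 4: Unaffected records sum: 148
Step 5: Final sum = 56.1 + 148 = 204.1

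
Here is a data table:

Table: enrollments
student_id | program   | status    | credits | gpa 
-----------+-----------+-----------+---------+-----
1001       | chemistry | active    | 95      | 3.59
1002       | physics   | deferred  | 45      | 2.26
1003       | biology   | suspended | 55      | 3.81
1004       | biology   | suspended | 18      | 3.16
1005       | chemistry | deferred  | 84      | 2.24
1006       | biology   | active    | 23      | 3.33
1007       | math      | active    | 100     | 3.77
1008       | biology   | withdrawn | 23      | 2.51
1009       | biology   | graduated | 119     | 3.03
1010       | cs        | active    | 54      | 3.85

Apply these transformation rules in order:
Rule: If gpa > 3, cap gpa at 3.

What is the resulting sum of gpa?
28.01

Step 1: 7 records have gpa > 3
Step 2: These records originally summed to 24.54
Step 3: After capping: 7 × 3 = 21
Step 4: Unaffected records sum: 7.01
Step 5: Final sum = 21 + 7.01 = 28.01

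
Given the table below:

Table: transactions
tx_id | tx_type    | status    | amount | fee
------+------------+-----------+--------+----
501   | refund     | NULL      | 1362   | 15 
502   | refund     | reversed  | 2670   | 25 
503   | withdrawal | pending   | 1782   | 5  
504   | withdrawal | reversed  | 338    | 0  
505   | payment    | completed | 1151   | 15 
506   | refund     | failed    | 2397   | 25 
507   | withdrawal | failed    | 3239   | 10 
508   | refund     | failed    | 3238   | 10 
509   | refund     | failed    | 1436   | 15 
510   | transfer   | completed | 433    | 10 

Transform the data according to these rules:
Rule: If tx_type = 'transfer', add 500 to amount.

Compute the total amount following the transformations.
18546

Step 1: Count records where tx_type = 'transfer': 1
Step 2: Total bonus added: 1 × 500 = 500
Step 3: Original sum of amount: 18046
Step 4: Final sum = 18046 + 500 = 18546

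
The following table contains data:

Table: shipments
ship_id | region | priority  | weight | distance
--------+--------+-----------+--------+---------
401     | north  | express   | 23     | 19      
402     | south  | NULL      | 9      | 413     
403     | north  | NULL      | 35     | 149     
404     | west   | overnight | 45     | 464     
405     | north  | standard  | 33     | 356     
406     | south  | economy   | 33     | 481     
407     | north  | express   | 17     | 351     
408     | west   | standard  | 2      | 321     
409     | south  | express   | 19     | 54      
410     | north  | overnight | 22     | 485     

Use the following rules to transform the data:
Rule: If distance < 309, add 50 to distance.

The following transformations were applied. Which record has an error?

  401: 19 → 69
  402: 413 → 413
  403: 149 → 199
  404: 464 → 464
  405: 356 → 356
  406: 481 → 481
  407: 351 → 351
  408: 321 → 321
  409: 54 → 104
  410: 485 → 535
Record 410 has an error. The correct transformed value should be 485, not 535.

Step 1: Check each record against the rule
Step 2: Record 410 has distance = 485
Step 3: Since 485 >= 309, the bonus should not have been applied
Step 4: Correct value = 485, but claimed value = 535
Conclusion: Record 410 has the error.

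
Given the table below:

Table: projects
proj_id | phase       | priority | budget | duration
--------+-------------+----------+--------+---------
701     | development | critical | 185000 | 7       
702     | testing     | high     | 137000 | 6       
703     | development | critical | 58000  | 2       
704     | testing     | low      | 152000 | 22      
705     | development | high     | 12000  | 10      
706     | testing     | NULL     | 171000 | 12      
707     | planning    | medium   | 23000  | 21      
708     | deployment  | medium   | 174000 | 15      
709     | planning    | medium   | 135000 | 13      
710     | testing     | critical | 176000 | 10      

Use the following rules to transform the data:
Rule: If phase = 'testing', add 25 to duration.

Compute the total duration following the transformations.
218

Step 1: Count records where phase = 'testing': 4
Step 2: Total bonus added: 4 × 25 = 100
Step 3: Original sum of duration: 118
Step 4: Final sum = 118 + 100 = 218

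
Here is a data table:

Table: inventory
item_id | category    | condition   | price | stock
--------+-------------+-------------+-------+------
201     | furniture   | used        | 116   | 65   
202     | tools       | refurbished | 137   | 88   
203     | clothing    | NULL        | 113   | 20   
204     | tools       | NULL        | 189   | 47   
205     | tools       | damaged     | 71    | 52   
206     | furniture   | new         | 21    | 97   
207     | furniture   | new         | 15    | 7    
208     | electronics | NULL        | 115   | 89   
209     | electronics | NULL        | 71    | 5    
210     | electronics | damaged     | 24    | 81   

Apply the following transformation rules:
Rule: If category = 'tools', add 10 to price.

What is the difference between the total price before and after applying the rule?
30

Step 1: Original sum of price = 872
Step 2: 3 records have category = 'tools'
Step 3: Each affected record changes by 10
Step 4: Total change = 3 × 10 = 30
Step 5: New sum = 872 + 30 = 902
Step 6: Difference = |902 - 872| = 30
        (Sum increased by 30)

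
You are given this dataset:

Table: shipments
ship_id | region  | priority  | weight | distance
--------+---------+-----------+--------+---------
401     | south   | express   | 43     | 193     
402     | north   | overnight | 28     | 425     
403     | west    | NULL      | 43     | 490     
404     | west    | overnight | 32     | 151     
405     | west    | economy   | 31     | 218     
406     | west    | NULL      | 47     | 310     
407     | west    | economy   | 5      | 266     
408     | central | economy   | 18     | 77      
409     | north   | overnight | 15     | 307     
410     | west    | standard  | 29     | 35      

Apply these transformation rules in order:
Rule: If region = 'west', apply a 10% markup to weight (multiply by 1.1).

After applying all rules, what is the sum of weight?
309.7

Step 1: Records with region = 'west' have total weight = 187
Step 2: Apply multiplier: 187 × 1.1 = 205.7
Step 3: Other records total: 104
Step 4: Final sum = 205.7 + 104 = 309.7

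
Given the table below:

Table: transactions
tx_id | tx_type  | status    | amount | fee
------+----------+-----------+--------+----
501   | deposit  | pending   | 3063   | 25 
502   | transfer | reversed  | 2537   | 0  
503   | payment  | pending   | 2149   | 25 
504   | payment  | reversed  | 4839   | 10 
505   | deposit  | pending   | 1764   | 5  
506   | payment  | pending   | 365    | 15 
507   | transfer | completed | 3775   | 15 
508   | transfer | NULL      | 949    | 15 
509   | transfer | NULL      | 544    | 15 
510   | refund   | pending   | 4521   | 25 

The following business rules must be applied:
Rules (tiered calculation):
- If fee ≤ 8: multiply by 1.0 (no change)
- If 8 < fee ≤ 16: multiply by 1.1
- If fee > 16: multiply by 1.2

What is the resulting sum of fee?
172.0

Step 1: Tier 1 (fee ≤ 8): 2 records, sum = 5 × 1.0 = 5.0
Step 2: Tier 2 (8 < fee ≤ 16): 5 records, sum = 70 × 1.1 = 77.0
Step 3: Tier 3 (fee > 16): 3 records, sum = 75 × 1.2 = 90.0
Step 4: Final sum = 5.0 + 77.0 + 90.0 = 172.0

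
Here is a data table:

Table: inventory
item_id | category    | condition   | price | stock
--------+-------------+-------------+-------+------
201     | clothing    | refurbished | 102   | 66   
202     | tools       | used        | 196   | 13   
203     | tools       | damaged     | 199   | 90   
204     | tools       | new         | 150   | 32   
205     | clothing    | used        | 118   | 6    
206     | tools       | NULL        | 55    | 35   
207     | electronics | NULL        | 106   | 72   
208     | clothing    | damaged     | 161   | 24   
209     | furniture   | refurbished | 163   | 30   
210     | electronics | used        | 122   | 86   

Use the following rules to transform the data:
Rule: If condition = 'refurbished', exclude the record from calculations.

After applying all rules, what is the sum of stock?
358

Step 1: Identify records where condition = 'refurbished'
Step 2: The excluded records sum to 96
Step 3: Original total stock = 454
Step 4: Remaining total = 454 - 96 = 358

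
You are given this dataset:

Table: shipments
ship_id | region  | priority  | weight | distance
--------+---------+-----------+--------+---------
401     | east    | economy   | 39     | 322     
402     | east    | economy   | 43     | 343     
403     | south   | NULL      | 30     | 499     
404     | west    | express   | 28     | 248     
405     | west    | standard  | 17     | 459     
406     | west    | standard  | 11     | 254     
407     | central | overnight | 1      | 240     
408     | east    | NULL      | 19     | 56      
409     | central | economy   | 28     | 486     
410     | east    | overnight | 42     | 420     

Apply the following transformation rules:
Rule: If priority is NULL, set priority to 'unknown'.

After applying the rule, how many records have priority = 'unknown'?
2

Step 1: Count records where priority IS NULL
Step 2: Found 2 records with NULL priority
Step 3: These records will have priority set to 'unknown'
Step 4: Records already having priority = 'unknown': 0
Step 5: Answer: 2 + 0 = 2 records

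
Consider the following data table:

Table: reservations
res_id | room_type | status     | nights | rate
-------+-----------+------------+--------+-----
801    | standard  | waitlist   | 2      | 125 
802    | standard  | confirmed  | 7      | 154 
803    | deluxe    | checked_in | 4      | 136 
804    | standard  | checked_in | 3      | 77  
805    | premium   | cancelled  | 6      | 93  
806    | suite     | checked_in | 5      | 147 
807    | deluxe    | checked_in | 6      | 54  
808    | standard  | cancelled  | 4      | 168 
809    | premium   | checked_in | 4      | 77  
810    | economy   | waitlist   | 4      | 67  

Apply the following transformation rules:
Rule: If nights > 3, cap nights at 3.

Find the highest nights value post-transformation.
3

Step 1: Original maximum nights = 7
Step 2: Apply cap at 3
Step 3: 8 records had nights > 3 and were capped
Step 4: Maximum after transformation = 3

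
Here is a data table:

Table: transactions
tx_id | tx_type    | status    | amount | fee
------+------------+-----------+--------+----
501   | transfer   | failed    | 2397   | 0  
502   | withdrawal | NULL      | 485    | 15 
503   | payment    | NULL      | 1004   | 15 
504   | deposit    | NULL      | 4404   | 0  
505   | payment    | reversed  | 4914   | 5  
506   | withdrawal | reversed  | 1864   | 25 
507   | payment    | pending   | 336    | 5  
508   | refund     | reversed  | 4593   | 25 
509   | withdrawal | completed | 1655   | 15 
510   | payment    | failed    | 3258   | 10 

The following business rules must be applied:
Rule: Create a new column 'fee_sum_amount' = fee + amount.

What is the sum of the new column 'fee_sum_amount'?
25025

Step 1: For each record, compute fee + amount
Example calculations:
  0 + 2397 = 2397
  15 + 485 = 500
  15 + 1004 = 1019
  ...
Step 2: Sum all derived values
Step 3: Total = 25025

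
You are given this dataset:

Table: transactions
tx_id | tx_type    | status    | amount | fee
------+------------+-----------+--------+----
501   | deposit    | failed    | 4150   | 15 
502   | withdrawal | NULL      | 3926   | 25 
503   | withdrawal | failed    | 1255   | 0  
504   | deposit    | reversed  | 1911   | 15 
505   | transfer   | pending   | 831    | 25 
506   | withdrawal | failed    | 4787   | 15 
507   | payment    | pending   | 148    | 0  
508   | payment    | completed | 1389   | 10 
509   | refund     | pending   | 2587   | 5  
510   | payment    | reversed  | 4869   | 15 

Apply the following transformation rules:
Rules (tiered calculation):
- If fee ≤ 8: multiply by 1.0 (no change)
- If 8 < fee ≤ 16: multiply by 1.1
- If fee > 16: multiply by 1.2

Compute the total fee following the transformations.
142.0

Step 1: Tier 1 (fee ≤ 8): 3 records, sum = 5 × 1.0 = 5.0
Step 2: Tier 2 (8 < fee ≤ 16): 5 records, sum = 70 × 1.1 = 77.0
Step 3: Tier 3 (fee > 16): 2 records, sum = 50 × 1.2 = 60.0
Step 4: Final sum = 5.0 + 77.0 + 60.0 = 142.0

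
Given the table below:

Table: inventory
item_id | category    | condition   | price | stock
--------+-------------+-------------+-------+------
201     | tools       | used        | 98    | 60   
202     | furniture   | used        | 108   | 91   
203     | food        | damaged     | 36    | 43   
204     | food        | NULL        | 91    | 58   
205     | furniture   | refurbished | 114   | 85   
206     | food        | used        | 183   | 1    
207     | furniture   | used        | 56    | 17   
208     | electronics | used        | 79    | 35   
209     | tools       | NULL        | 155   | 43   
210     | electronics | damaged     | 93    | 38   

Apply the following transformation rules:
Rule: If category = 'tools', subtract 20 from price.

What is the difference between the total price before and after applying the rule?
40

Step 1: Original sum of price = 1013
Step 2: 2 records have category = 'tools'
Step 3: Each affected record changes by -20
Step 4: Total change = 2 × -20 = -40
Step 5: New sum = 1013 + -40 = 973
Step 6: Difference = |973 - 1013| = 40
        (Sum decreased by 40)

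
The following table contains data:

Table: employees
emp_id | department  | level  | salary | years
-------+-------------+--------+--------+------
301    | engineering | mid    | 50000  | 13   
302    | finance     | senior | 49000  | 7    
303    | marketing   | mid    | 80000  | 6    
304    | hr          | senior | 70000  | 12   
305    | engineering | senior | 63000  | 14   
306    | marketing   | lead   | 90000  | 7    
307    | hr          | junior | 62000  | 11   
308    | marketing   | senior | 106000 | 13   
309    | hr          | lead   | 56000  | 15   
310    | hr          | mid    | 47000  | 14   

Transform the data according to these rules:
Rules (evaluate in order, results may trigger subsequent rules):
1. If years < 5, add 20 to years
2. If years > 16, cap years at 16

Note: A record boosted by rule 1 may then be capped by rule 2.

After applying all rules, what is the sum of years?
112

Step 1: Apply rule 1 to records with years < 5
  - 0 records get bonus of 20
  - Of these, 0 records then exceed 16 and get capped
Step 2: Apply rule 2 to records with years > 16
  - 0 records (original) are capped
Step 3: Calculate final sum = 112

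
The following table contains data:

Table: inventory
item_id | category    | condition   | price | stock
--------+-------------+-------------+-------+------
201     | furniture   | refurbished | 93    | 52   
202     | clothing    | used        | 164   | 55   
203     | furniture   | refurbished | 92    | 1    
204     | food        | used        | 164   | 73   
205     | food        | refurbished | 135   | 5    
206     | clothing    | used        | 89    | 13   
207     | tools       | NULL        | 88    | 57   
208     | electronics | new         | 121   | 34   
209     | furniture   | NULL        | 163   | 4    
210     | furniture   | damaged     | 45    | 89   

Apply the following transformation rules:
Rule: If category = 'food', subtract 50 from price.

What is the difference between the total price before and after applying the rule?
100

Step 1: Original sum of price = 1154
Step 2: 2 records have category = 'food'
Step 3: Each affected record changes by -50
Step 4: Total change = 2 × -50 = -100
Step 5: New sum = 1154 + -100 = 1054
Step 6: Difference = |1054 - 1154| = 100
        (Sum decreased by 100)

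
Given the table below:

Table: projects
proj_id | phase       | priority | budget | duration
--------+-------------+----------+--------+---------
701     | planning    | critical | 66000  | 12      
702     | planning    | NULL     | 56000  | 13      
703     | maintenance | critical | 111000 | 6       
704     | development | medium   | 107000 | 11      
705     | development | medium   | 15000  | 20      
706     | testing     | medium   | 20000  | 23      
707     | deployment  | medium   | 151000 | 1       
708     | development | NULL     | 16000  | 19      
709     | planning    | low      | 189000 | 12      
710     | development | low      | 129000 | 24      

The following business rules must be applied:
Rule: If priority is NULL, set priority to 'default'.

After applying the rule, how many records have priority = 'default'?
2

Step 1: Count records where priority IS NULL
Step 2: Found 2 records with NULL priority
Step 3: These records will have priority set to 'default'
Step 4: Records already having priority = 'default': 0
Step 5: Answer: 2 + 0 = 2 records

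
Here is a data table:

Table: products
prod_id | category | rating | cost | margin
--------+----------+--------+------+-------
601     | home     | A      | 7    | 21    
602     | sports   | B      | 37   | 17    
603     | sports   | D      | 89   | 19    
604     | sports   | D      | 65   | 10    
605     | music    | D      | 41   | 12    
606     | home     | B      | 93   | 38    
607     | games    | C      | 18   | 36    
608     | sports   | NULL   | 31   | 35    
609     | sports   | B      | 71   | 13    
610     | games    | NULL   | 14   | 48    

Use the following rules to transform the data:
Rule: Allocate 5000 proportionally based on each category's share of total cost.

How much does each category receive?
games: 343.35, home: 1072.96, music: 439.91, sports: 3143.78

Step 1: Calculate total cost = 466
Step 2: Calculate each category's proportion:
  games: 32/466 = 6.87% → 343.35
  home: 100/466 = 21.46% → 1072.96
  music: 41/466 = 8.80% → 439.91
  sports: 293/466 = 62.88% → 3143.78
Step 3: Verify: sum of allocations ≈ 5000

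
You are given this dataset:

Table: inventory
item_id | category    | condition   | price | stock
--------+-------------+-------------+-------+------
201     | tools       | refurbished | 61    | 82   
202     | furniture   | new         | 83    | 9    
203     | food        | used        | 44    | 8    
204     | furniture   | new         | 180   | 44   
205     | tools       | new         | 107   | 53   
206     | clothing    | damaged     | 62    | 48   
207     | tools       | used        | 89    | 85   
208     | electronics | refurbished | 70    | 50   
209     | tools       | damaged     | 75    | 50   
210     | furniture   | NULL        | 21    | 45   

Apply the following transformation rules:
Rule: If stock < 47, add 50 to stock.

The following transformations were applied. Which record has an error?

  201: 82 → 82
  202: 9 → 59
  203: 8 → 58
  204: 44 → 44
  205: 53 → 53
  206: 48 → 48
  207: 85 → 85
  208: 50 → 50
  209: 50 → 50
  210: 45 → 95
Record 204 has an error. The correct transformed value should be 94, not 44.

Step 1: Check each record against the rule
Step 2: Record 204 has stock = 44
Step 3: Since 44 < 47, the bonus should have been applied
Step 4: Correct value = 94, but claimed value = 44
Conclusion: Record 204 has the error.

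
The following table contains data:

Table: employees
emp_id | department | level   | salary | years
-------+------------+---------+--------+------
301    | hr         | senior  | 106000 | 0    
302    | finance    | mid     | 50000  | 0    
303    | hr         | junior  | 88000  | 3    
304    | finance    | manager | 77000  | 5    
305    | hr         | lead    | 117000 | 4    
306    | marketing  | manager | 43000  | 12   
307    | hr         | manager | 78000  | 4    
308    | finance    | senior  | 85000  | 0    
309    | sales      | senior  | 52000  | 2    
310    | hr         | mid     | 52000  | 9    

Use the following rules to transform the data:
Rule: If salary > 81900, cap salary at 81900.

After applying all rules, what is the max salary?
81900

Step 1: Original maximum salary = 117000
Step 2: Apply cap at 81900
Step 3: 4 records had salary > 81900 and were capped
Step 4: Maximum after transformation = 81900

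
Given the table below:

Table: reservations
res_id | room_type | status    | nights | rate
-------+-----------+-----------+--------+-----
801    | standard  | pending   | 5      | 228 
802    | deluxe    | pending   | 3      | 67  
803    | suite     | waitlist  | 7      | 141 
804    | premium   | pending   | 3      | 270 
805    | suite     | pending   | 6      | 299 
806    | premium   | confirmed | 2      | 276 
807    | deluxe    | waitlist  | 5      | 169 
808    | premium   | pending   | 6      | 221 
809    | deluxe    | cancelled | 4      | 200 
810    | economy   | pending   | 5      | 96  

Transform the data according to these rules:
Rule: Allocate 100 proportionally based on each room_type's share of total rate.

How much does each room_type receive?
deluxe: 22.17, economy: 4.88, premium: 38.99, standard: 11.59, suite: 22.37

Step 1: Calculate total rate = 1967
Step 2: Calculate each room_type's proportion:
  deluxe: 436/1967 = 22.17% → 22.17
  economy: 96/1967 = 4.88% → 4.88
  premium: 767/1967 = 38.99% → 38.99
  standard: 228/1967 = 11.59% → 11.59
  suite: 440/1967 = 22.37% → 22.37
Step 3: Verify: sum of allocations ≈ 100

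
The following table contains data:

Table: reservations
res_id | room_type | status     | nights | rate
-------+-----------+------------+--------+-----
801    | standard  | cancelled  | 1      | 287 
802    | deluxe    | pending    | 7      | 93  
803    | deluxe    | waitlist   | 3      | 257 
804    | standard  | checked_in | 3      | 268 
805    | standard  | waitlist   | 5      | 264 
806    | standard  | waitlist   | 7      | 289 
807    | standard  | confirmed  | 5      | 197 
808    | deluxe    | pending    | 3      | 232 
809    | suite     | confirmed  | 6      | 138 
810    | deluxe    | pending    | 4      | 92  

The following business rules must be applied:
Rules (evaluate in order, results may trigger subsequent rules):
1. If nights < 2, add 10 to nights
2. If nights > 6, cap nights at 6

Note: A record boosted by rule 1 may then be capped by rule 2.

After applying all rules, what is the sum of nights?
47

Step 1: Apply rule 1 to records with nights < 2
  - 1 records get bonus of 10
  - Of these, 1 records then exceed 6 and get capped
Step 2: Apply rule 2 to records with nights > 6
  - 2 records (original) are capped
Step 3: Calculate final sum = 47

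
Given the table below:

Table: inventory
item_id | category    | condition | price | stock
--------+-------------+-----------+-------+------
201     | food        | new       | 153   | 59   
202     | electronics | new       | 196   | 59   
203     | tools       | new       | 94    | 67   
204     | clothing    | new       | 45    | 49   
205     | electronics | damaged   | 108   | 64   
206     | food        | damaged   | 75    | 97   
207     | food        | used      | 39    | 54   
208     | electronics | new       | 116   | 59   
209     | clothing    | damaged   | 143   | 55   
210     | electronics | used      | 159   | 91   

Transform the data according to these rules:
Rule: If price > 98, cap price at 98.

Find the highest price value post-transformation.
98

Step 1: Original maximum price = 196
Step 2: Apply cap at 98
Step 3: 6 records had price > 98 and were capped
Step 4: Maximum after transformation = 98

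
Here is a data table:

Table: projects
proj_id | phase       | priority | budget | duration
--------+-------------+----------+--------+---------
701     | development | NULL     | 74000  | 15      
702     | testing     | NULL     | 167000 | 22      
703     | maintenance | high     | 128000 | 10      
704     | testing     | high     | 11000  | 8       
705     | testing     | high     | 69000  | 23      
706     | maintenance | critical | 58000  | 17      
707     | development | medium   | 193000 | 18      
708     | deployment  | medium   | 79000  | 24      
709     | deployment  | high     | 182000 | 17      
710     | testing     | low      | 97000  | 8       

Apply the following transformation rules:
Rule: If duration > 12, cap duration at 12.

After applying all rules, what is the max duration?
12

Step 1: Original maximum duration = 24
Step 2: Apply cap at 12
Step 3: 7 records had duration > 12 and were capped
Step 4: Maximum after transformation = 12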